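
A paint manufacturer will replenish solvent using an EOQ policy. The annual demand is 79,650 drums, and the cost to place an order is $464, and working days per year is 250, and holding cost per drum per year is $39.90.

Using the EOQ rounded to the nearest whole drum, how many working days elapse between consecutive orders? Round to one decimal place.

2DS/H = 2·79,650·464/39.9 = 1,852,511.28
EOQ = √1,852,511.28 ≈ 1,361.07 → Q = 1,361 drums
Cycle time = (working days × Q)/D = (250 × 1,361) / 79,650 = 4.272 days

4.3 days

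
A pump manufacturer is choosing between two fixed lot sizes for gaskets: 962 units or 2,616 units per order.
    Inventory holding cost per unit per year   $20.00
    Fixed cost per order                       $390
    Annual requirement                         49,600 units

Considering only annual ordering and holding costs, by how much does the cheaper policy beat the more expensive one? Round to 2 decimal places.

$3,826.39

TC(Q) = (D/Q)S + (Q/2)H
TC(962) = (49,600/962)×390 + (962/2)×20 = $29,728.11
TC(2,616) = (49,600/2,616)×390 + (2,616/2)×20 = $33,554.50
Lots of 962 are cheaper by $3,826.39.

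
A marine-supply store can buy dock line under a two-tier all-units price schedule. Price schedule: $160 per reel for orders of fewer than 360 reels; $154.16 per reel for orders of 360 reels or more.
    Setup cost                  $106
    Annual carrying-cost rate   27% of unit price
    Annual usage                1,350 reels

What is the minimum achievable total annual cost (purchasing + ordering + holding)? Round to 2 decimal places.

$216,005.68

H₁ = 27%×$160 = $43.2000;  H₂ = 27%×$154.16 = $41.6232
EOQ₁ = √(2×1,350×106/43.2000) = 81.39  (< 360, feasible at tier 1)
EOQ₂ = √(2×1,350×106/41.6232) = 82.92  (< 360 → use Q = 360 at tier-2 price)
TC(tier 1 (EOQ₁), Q≈81.4) = $219,516.23
TC(tier 2, Q≈360.0) = $216,005.68
Minimum at tier 2: $216,005.68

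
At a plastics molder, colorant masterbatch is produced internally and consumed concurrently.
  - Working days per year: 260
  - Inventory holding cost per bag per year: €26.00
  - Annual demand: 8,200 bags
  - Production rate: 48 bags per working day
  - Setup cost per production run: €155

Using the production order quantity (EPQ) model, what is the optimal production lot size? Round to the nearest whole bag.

534 bags

Daily demand d = 8,200/260 = 31.538; p = 48; 1 − d/p = 0.34295
EPQ = √(2DS / (H(1 − d/p)))
    = √(2 × 8,200 × 155 / (26 × 0.34295)) ≈ 533.93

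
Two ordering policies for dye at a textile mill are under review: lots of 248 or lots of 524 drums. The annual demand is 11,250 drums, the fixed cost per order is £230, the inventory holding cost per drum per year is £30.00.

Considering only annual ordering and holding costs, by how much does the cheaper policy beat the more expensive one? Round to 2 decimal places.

Annual cost at Q: ordering D·S/Q plus holding Q·H/2.
TC(248) = (11,250/248)×230 + (248/2)×30 = £14,153.47
TC(524) = (11,250/524)×230 + (524/2)×30 = £12,797.98
Lots of 524 are cheaper by £1,355.49.

£1,355.49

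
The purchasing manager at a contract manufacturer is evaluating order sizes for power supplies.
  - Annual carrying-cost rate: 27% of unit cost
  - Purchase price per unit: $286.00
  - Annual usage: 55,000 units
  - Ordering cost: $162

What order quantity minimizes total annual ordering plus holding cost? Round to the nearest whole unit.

H = i·C = 0.27 × $286 = $77.2200 per unit-year
2DS/H = 2·55,000·162/77.22 = 230,769.23
EOQ = √230,769.23 ≈ 480.38

480 units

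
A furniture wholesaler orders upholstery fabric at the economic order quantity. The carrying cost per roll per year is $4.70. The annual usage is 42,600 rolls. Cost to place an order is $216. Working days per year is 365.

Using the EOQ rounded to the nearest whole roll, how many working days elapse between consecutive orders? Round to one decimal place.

2DS/H = 2·42,600·216/4.7 = 3,915,574.47
EOQ = √3,915,574.47 ≈ 1,978.78 → Q = 1,979 rolls
Cycle time = (working days × Q)/D = (365 × 1,979) / 42,600 = 16.956 days

17.0 days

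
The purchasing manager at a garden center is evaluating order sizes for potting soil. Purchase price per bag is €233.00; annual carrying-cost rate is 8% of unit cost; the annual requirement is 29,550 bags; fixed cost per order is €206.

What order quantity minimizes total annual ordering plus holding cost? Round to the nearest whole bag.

808 bags

Holding cost per bag per year: H = 8% × €233 = €18.6400
EOQ = √(2DS/H) = √(2 × 29,550 × 206 / 18.64)
    = √(653,143.78) ≈ 808.17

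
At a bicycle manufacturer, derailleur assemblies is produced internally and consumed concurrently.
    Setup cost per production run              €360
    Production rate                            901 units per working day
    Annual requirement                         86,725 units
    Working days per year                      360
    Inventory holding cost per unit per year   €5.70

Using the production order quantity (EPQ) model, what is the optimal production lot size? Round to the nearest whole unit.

3,867 units

d = 86,725/360 = 240.9028 units/day;  effective holding cost H(1 − d/p) = 5.7·(1 − 240.9028/901) = 4.17598
Q* = √(2DS / H_eff) = √(2·86,725·360 / 4.17598) ≈ 3,866.87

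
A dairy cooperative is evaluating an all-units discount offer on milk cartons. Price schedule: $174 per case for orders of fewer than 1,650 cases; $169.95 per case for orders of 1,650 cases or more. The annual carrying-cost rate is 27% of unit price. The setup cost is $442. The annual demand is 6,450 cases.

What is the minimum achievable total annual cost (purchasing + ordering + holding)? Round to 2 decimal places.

H₁ = 27%×$174 = $46.9800;  H₂ = 27%×$169.95 = $45.8865
EOQ₁ = √(2×6,450×442/46.9800) = 348.38  (< 1,650, feasible at tier 1)
EOQ₂ = √(2×6,450×442/45.8865) = 352.50  (< 1,650 → use Q = 1,650 at tier-2 price)
TC(tier 1 (EOQ₁), Q≈348.4) = $1,138,666.75
TC(tier 2, Q≈1,650.0) = $1,135,761.68
Minimum at tier 2: $1,135,761.68

$1,135,761.68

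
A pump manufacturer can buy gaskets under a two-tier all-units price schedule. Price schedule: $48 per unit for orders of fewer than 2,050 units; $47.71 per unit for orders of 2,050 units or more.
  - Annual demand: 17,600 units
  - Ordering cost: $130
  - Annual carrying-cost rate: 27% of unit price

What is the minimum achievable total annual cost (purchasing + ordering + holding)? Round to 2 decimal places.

H₁ = 27%×$48 = $12.9600;  H₂ = 27%×$47.71 = $12.8817
EOQ₁ = √(2×17,600×130/12.9600) = 594.21  (< 2,050, feasible at tier 1)
EOQ₂ = √(2×17,600×130/12.8817) = 596.01  (< 2,050 → use Q = 2,050 at tier-2 price)
TC(tier 1 (EOQ₁), Q≈594.2) = $852,500.97
TC(tier 2, Q≈2,050.0) = $854,015.84
Minimum at tier 1 (EOQ₁): $852,500.97

$852,500.97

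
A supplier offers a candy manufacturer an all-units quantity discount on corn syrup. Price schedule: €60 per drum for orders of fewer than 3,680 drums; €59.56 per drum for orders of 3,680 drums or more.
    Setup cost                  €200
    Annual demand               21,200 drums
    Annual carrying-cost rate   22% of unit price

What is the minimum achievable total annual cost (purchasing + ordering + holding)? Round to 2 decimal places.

€1,282,579.98

H₁ = 22%×€60 = €13.2000;  H₂ = 22%×€59.56 = €13.1032
EOQ₁ = √(2×21,200×200/13.2000) = 801.51  (< 3,680, feasible at tier 1)
EOQ₂ = √(2×21,200×200/13.1032) = 804.47  (< 3,680 → use Q = 3,680 at tier-2 price)
TC(tier 1 (EOQ₁), Q≈801.5) = €1,282,579.98
TC(tier 2, Q≈3,680.0) = €1,287,934.06
Minimum at tier 1 (EOQ₁): €1,282,579.98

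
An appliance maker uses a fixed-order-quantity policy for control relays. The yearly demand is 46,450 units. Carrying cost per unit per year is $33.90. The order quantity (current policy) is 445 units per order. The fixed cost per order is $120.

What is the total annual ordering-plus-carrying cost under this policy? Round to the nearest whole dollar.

Orders/yr = 46,450/445 = 104.382; ordering cost = 104.382 × $120 = $12,525.84
Average inventory = 445/2 = 222.5; holding cost = 222.5 × $33.9 = $7,542.75
Total = $12,525.84 + $7,542.75 = $20,068.59

$20,069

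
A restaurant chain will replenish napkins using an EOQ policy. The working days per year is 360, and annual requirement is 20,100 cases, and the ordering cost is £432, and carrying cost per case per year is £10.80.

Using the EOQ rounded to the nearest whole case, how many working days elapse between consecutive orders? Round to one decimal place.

2DS/H = 2·20,100·432/10.8 = 1,608,000.00
EOQ = √1,608,000.00 ≈ 1,268.07 → Q = 1,268 cases
Cycle time = (working days × Q)/D = (360 × 1,268) / 20,100 = 22.710 days

22.7 days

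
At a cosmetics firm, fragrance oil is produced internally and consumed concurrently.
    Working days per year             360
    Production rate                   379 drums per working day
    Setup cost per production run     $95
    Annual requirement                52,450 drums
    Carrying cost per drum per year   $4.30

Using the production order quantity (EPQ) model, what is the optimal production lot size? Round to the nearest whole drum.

d = 52,450/360 = 145.6944 drums/day;  effective holding cost H(1 − d/p) = 4.3·(1 − 145.6944/379) = 2.64700
Q* = √(2DS / H_eff) = √(2·52,450·95 / 2.64700) ≈ 1,940.32

1,940 drums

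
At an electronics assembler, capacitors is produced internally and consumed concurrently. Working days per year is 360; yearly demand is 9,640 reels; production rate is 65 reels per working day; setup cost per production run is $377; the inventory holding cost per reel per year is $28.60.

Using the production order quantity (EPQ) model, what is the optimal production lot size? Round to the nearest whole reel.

d = 9,640/360 = 26.7778 reels/day;  effective holding cost H(1 − d/p) = 28.6·(1 − 26.7778/65) = 16.81778
Q* = √(2DS / H_eff) = √(2·9,640·377 / 16.81778) ≈ 657.42

657 reels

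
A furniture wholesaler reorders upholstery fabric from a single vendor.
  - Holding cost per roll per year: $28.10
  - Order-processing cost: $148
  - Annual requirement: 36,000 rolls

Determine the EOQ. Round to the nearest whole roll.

616 rolls

EOQ = √(2DS/H) = √(2 × 36,000 × 148 / 28.1)
    = √(379,217.08) ≈ 615.81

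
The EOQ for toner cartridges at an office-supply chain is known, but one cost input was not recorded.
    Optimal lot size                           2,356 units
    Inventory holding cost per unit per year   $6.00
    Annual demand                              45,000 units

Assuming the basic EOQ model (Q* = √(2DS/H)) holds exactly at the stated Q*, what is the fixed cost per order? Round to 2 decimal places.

Since Q* = (2DS/H)^½, squaring gives Q*²·H = 2DS.
S = Q²H / (2D) = 2,356² × 6 / (2 × 45,000) = 370.0491

$370.05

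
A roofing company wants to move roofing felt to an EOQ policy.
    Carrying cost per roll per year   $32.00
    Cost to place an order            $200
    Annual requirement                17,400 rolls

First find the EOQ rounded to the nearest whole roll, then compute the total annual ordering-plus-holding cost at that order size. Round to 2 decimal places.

$14,923.81

2DS/H = 2·17,400·200/32 = 217,500.00
EOQ = √217,500.00 ≈ 466.37 → Q = 466 rolls
Ordering: D/Q × S = 17,400/466 × $200 = $7,467.81
Holding:  Q/2 × H = 466/2 × $32 = $7,456.00
Total = $7,467.81 + $7,456.00 = $14,923.81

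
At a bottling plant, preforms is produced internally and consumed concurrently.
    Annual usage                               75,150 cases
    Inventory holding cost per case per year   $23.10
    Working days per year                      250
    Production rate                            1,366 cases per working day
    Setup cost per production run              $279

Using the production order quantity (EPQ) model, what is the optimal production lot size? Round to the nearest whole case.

1,526 cases

Daily demand d = 75,150/250 = 300.600; p = 1366; 1 − d/p = 0.77994
EPQ = √(2DS / (H(1 − d/p)))
    = √(2 × 75,150 × 279 / (23.1 × 0.77994)) ≈ 1,525.61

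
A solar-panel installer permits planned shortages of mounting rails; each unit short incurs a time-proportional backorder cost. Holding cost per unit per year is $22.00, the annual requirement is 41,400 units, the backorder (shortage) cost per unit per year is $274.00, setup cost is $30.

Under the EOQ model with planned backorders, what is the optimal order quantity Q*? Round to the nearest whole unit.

349 units

Basic EOQ = √(2·41,400·30/22) = 336.019
Backorder adjustment √((H+b)/b) = √((22+274)/274) = 1.0394
Q* = 336.019 × 1.0394 ≈ 349.25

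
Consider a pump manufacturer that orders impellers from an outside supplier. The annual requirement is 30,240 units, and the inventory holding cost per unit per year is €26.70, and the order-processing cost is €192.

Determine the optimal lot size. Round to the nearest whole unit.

659 units

Optimal lot size Q* = (2 × 30,240 × €192 / €26.7)^½ ≈ 659.48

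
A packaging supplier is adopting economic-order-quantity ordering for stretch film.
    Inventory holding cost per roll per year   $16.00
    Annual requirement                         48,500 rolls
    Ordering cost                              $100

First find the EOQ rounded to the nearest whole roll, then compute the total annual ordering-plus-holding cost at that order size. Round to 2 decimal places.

EOQ = √(2DS/H) = √(2 × 48,500 × 100 / 16)
    = √(606,250.00) ≈ 778.62 → Q = 779 rolls
Orders/yr = 48,500/779 = 62.259; ordering cost = 62.259 × $100 = $6,225.93
Average inventory = 779/2 = 389.5; holding cost = 389.5 × $16 = $6,232.00
Total = $6,225.93 + $6,232.00 = $12,457.93

$12,457.93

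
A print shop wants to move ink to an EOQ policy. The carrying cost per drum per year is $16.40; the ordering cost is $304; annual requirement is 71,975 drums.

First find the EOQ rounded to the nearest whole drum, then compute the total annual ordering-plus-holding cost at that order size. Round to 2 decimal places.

EOQ = √(2DS/H) = √(2 × 71,975 × 304 / 16.4)
    = √(2,668,341.46) ≈ 1,633.51 → Q = 1,634 drums
Ordering: D/Q × S = 71,975/1,634 × $304 = $13,390.70
Holding:  Q/2 × H = 1,634/2 × $16.4 = $13,398.80
Total = $13,390.70 + $13,398.80 = $26,789.50

$26,789.50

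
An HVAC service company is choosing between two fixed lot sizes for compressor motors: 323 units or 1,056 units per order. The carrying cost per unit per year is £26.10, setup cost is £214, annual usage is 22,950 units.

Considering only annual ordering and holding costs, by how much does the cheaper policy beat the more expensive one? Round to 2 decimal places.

£988.76

For each Q, cost = (D/Q)·S + (Q/2)·H.
TC(323) = (22,950/323)×214 + (323/2)×26.1 = £19,420.41
TC(1,056) = (22,950/1,056)×214 + (1,056/2)×26.1 = £18,431.65
Cheaper: Q = 1,056.  Difference = £988.76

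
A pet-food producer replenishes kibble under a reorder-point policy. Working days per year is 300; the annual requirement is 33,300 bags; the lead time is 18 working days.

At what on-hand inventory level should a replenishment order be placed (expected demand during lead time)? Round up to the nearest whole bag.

1,998 bags

Daily demand d = 33,300 / 300 = 111.000 bags/day
Demand during lead time = 111.000 × 18 = 1,998.00
Reorder point = 1,998.00 → round up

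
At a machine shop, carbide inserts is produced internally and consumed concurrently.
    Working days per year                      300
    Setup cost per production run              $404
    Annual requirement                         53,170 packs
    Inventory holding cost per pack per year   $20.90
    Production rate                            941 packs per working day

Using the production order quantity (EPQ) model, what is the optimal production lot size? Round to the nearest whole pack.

Daily demand d = 53,170/300 = 177.233; p = 941; 1 − d/p = 0.81165
EPQ = √(2DS / (H(1 − d/p)))
    = √(2 × 53,170 × 404 / (20.9 × 0.81165)) ≈ 1,591.40

1,591 packs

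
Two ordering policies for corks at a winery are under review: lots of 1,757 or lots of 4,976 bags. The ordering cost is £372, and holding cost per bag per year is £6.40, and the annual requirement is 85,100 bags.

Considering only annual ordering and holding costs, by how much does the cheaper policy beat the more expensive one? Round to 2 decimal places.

£1,354.98

TC(Q) = (D/Q)S + (Q/2)H
TC(1,757) = (85,100/1,757)×372 + (1,757/2)×6.4 = £23,640.16
TC(4,976) = (85,100/4,976)×372 + (4,976/2)×6.4 = £22,285.18
Cheaper: Q = 4,976.  Difference = £1,354.98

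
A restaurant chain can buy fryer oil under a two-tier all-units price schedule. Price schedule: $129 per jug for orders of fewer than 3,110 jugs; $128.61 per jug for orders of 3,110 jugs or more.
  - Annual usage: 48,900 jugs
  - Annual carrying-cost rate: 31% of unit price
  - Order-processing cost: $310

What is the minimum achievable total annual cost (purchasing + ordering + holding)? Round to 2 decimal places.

H₁ = 31%×$129 = $39.9900;  H₂ = 31%×$128.61 = $39.8691
EOQ₁ = √(2×48,900×310/39.9900) = 870.71  (< 3,110, feasible at tier 1)
EOQ₂ = √(2×48,900×310/39.8691) = 872.03  (< 3,110 → use Q = 3,110 at tier-2 price)
TC(tier 1 (EOQ₁), Q≈870.7) = $6,342,919.78
TC(tier 2, Q≈3,110.0) = $6,355,899.73
Minimum at tier 1 (EOQ₁): $6,342,919.78

$6,342,919.78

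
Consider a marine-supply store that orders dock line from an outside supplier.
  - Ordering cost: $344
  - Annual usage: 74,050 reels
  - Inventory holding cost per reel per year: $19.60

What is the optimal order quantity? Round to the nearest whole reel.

1,612 reels

EOQ = √(2DS/H) = √(2 × 74,050 × 344 / 19.6)
    = √(2,599,306.12) ≈ 1,612.24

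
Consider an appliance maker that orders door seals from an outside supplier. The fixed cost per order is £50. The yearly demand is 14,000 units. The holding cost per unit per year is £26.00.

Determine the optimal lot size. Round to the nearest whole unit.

232 units

Optimal lot size Q* = (2 × 14,000 × £50 / £26)^½ ≈ 232.05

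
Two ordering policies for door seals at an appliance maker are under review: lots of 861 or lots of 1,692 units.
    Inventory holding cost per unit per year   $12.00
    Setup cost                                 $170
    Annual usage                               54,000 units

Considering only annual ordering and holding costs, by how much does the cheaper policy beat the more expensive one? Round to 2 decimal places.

Annual cost at Q: ordering D·S/Q plus holding Q·H/2.
TC(861) = (54,000/861)×170 + (861/2)×12 = $15,828.02
TC(1,692) = (54,000/1,692)×170 + (1,692/2)×12 = $15,577.53
|ΔTC| = |$15,828.02 − $15,577.53| = $250.49

$250.49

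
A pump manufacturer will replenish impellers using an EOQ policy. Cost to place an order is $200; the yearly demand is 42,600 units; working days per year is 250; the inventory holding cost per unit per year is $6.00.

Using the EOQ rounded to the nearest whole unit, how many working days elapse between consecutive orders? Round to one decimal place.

2DS/H = 2·42,600·200/6 = 2,840,000.00
EOQ = √2,840,000.00 ≈ 1,685.23 → Q = 1,685 units
Days between orders = 250 / (D/Q) = 250 / 25.282 ≈ 9.888

9.9 days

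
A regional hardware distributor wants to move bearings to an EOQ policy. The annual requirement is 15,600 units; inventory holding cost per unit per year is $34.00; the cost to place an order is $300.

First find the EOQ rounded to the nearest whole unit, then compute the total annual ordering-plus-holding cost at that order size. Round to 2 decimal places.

$17,839.29

EOQ = √(2DS/H) = √(2 × 15,600 × 300 / 34)
    = √(275,294.12) ≈ 524.68 → Q = 525 units
Orders/yr = 15,600/525 = 29.714; ordering cost = 29.714 × $300 = $8,914.29
Average inventory = 525/2 = 262.5; holding cost = 262.5 × $34 = $8,925.00
Total = $8,914.29 + $8,925.00 = $17,839.29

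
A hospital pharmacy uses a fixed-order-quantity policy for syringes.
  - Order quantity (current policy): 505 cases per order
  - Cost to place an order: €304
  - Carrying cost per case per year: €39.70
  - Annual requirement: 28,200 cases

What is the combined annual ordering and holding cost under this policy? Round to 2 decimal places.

Ordering: D/Q × S = 28,200/505 × €304 = €16,975.84
Holding:  Q/2 × H = 505/2 × €39.7 = €10,024.25
Total = €16,975.84 + €10,024.25 = €27,000.09

€27,000.09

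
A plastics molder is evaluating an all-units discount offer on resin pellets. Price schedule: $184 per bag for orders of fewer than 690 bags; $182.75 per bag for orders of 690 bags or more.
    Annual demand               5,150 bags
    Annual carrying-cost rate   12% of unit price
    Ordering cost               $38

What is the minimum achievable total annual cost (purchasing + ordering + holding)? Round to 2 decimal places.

H₁ = 12%×$184 = $22.0800;  H₂ = 12%×$182.75 = $21.9300
EOQ₁ = √(2×5,150×38/22.0800) = 133.14  (< 690, feasible at tier 1)
EOQ₂ = √(2×5,150×38/21.9300) = 133.60  (< 690 → use Q = 690 at tier-2 price)
TC(tier 1 (EOQ₁), Q≈133.1) = $950,539.75
TC(tier 2, Q≈690.0) = $949,011.97
Minimum at tier 2: $949,011.97

$949,011.97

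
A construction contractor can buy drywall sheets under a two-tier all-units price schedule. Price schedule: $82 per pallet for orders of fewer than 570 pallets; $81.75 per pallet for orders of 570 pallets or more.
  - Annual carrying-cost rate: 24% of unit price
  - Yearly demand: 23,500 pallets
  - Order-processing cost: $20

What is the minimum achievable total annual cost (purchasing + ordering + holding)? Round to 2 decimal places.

H₁ = 24%×$82 = $19.6800;  H₂ = 24%×$81.75 = $19.6200
EOQ₁ = √(2×23,500×20/19.6800) = 218.55  (< 570, feasible at tier 1)
EOQ₂ = √(2×23,500×20/19.6200) = 218.88  (< 570 → use Q = 570 at tier-2 price)
TC(tier 1 (EOQ₁), Q≈218.6) = $1,931,301.07
TC(tier 2, Q≈570.0) = $1,927,541.26
Minimum at tier 2: $1,927,541.26

$1,927,541.26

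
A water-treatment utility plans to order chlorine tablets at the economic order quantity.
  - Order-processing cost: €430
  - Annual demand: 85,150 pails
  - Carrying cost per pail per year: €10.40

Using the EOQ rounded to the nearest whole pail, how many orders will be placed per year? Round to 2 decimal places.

32.08 orders per year

Optimal lot size Q* = (2 × 85,150 × €430 / €10.4)^½ ≈ 2,653.54 → Q = 2,654
Orders per year = D/Q = 85,150 / 2,654 = 32.084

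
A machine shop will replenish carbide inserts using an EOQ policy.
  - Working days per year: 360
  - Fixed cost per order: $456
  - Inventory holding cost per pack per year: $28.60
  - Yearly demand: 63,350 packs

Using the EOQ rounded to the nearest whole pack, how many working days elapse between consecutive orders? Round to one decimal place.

Q* = √(2·D·S / H) = √(2·63,350·456 / 28.6) = √2,020,111.9 ≈ 1,421.31 → Q = 1,421 packs
Days between orders = 360 / (D/Q) = 360 / 44.581 ≈ 8.075

8.1 days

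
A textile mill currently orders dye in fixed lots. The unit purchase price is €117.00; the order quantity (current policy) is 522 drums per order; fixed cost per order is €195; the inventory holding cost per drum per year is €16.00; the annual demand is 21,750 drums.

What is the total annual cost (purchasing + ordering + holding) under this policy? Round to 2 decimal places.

€2,557,051.00

Ordering: D/Q × S = 21,750/522 × €195 = €8,125.00
Holding:  Q/2 × H = 522/2 × €16 = €4,176.00
Purchase cost = D·C = 21,750 × 117 = €2,544,750.00
Total = €8,125.00 + €4,176.00 + €2,544,750.00 = €2,557,051.00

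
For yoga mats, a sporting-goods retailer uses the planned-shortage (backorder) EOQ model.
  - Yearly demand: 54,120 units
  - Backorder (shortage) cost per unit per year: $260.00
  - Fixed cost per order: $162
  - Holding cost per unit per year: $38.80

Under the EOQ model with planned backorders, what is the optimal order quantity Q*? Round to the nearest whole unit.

Q* = √(2DS/H) · √((H + b)/b)
   = √(2 × 54,120 × 162 / 38.8) · √((38.8 + 260) / 260)
   = 672.257 × 1.0720 ≈ 720.67

721 units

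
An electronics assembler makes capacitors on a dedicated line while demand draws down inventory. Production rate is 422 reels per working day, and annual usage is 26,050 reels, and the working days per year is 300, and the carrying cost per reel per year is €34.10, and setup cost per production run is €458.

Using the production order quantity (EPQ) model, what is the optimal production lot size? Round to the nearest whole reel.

939 reels

Daily demand d = 26,050/300 = 86.833; p = 422; 1 − d/p = 0.79423
EPQ = √(2DS / (H(1 − d/p)))
    = √(2 × 26,050 × 458 / (34.1 × 0.79423)) ≈ 938.64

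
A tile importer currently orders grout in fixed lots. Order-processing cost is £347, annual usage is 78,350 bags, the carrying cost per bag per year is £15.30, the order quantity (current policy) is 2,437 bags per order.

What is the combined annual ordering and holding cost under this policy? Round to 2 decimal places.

Annual ordering cost = (D/Q)·S = (78,350/2,437) × 347 = £11,156.11
Annual holding cost  = (Q/2)·H = (2,437/2) × 15.3 = £18,643.05
Total = £11,156.11 + £18,643.05 = £29,799.16

£29,799.16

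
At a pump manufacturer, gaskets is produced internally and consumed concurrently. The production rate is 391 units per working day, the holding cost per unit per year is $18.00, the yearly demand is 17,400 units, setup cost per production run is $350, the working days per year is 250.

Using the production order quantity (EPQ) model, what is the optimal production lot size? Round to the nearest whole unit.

907 units

Daily demand d = 17,400/250 = 69.600; p = 391; 1 − d/p = 0.82199
EPQ = √(2DS / (H(1 − d/p)))
    = √(2 × 17,400 × 350 / (18 × 0.82199)) ≈ 907.30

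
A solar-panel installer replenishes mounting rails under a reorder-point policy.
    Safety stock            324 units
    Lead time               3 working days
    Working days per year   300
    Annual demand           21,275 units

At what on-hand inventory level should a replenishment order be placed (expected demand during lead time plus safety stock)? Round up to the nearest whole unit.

537 units

Daily demand d = 21,275 / 300 = 70.917 units/day
Demand during lead time = 70.917 × 3 = 212.75
Reorder point = 212.75 + 324 = 536.75 → round up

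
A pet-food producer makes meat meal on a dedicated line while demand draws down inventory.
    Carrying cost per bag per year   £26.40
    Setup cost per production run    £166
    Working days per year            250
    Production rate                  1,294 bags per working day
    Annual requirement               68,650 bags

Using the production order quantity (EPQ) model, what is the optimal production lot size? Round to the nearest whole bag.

1,047 bags

Daily demand d = 68,650/250 = 274.600; p = 1294; 1 − d/p = 0.78779
EPQ = √(2DS / (H(1 − d/p)))
    = √(2 × 68,650 × 166 / (26.4 × 0.78779)) ≈ 1,046.84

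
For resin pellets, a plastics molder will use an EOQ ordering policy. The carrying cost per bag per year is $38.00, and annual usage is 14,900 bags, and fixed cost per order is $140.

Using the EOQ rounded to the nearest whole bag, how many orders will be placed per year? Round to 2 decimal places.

45.02 orders per year

Q* = √(2·D·S / H) = √(2·14,900·140 / 38) = √109,789.5 ≈ 331.34 → Q = 331
N = D/Q = 14,900/331 ≈ 45.015 orders/yr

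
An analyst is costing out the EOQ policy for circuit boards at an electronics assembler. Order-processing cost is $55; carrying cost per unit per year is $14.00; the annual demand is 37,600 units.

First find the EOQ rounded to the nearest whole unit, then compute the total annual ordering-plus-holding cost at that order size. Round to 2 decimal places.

$7,609.47

Q* = √(2·D·S / H) = √(2·37,600·55 / 14) = √295,428.6 ≈ 543.53 → Q = 544 units
Orders/yr = 37,600/544 = 69.118; ordering cost = 69.118 × $55 = $3,801.47
Average inventory = 544/2 = 272; holding cost = 272 × $14 = $3,808.00
Total = $3,801.47 + $3,808.00 = $7,609.47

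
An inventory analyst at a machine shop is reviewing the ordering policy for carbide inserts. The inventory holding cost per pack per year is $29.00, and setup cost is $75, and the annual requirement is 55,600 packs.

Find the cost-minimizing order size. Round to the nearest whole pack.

536 packs

Optimal lot size Q* = (2 × 55,600 × $75 / $29)^½ ≈ 536.27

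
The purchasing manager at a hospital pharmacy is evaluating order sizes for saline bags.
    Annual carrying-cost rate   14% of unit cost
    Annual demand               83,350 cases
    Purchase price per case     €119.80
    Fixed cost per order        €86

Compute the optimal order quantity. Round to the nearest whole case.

H = i·C = 0.14 × €119.8 = €16.7720 per case-year
2DS/H = 2·83,350·86/16.772 = 854,769.85
EOQ = √854,769.85 ≈ 924.54

925 cases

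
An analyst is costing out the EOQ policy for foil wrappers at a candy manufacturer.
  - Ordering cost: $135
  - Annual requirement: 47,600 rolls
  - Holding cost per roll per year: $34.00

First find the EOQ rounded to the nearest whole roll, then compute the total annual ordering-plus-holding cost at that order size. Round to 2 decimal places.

$20,903.78

Optimal lot size Q* = (2 × 47,600 × $135 / $34)^½ ≈ 614.82 → Q = 615 rolls
Annual ordering cost = (D/Q)·S = (47,600/615) × 135 = $10,448.78
Annual holding cost  = (Q/2)·H = (615/2) × 34 = $10,455.00
Total = $10,448.78 + $10,455.00 = $20,903.78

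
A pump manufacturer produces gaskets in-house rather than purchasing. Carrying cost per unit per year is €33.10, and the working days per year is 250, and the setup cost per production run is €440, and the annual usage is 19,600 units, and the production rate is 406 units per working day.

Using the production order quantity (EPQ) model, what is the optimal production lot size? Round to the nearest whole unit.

d = 19,600/250 = 78.4000 units/day;  effective holding cost H(1 − d/p) = 33.1·(1 − 78.4000/406) = 26.70828
Q* = √(2DS / H_eff) = √(2·19,600·440 / 26.70828) ≈ 803.61

804 units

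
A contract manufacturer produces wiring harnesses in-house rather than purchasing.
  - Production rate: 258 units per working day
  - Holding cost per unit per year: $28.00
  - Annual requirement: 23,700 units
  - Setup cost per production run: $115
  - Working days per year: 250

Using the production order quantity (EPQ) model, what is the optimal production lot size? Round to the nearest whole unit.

555 units

d = 23,700/250 = 94.8000 units/day;  effective holding cost H(1 − d/p) = 28·(1 − 94.8000/258) = 17.71163
Q* = √(2DS / H_eff) = √(2·23,700·115 / 17.71163) ≈ 554.76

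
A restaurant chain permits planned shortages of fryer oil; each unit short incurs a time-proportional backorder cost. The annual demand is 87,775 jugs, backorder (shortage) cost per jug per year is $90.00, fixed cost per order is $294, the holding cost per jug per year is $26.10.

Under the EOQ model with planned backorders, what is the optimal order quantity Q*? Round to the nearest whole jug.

1,597 jugs

Basic EOQ = √(2·87,775·294/26.1) = 1,406.222
Backorder adjustment √((H+b)/b) = √((26.1+90)/90) = 1.1358
Q* = 1,406.222 × 1.1358 ≈ 1,597.16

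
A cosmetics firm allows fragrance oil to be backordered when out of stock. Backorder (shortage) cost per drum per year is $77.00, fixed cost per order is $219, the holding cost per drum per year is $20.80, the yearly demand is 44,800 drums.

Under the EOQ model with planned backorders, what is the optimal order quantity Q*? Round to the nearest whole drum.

1,095 drums

Basic EOQ = √(2·44,800·219/20.8) = 971.280
Backorder adjustment √((H+b)/b) = √((20.8+77)/77) = 1.1270
Q* = 971.280 × 1.1270 ≈ 1,094.63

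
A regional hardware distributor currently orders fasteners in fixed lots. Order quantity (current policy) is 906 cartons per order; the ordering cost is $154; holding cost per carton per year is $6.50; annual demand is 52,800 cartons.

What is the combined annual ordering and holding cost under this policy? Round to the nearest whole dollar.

$11,919

Orders/yr = 52,800/906 = 58.278; ordering cost = 58.278 × $154 = $8,974.83
Average inventory = 906/2 = 453; holding cost = 453 × $6.5 = $2,944.50
Total = $8,974.83 + $2,944.50 = $11,919.33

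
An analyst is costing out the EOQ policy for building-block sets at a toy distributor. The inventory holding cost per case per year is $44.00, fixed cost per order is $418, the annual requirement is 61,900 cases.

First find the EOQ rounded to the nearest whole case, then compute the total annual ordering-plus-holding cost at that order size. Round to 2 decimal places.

$47,717.19

Q* = √(2·D·S / H) = √(2·61,900·418 / 44) = √1,176,100.0 ≈ 1,084.48 → Q = 1,084 cases
Ordering: D/Q × S = 61,900/1,084 × $418 = $23,869.19
Holding:  Q/2 × H = 1,084/2 × $44 = $23,848.00
Total = $23,869.19 + $23,848.00 = $47,717.19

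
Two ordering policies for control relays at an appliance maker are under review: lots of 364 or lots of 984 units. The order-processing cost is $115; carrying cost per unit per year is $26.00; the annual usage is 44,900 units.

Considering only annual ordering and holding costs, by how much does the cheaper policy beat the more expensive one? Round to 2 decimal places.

Annual cost at Q: ordering D·S/Q plus holding Q·H/2.
TC(364) = (44,900/364)×115 + (364/2)×26 = $18,917.44
TC(984) = (44,900/984)×115 + (984/2)×26 = $18,039.46
|ΔTC| = |$18,917.44 − $18,039.46| = $877.98

$877.98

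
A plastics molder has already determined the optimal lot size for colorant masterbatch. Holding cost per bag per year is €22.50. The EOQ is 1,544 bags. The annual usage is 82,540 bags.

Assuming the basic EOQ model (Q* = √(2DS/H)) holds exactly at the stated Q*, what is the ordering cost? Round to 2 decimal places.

€324.92

From Q* = √(2DS/H) ⇒ Q*² = 2DS/H.
S = Q²H / (2D) = 1,544² × 22.5 / (2 × 82,540) = 324.9246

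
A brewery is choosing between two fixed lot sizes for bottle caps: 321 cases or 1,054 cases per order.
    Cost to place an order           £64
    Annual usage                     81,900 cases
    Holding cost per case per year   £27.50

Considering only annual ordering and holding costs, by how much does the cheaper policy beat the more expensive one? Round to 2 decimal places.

Annual cost at Q: ordering D·S/Q plus holding Q·H/2.
TC(321) = (81,900/321)×64 + (321/2)×27.5 = £20,742.72
TC(1,054) = (81,900/1,054)×64 + (1,054/2)×27.5 = £19,465.56
Lots of 1,054 are cheaper by £1,277.17.

£1,277.17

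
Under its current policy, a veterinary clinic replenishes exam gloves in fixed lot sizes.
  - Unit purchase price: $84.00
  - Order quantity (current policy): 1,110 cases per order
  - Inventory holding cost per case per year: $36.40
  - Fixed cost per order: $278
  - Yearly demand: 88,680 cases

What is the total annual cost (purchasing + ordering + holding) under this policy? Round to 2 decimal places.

Orders/yr = 88,680/1,110 = 79.892; ordering cost = 79.892 × $278 = $22,209.95
Average inventory = 1,110/2 = 555; holding cost = 555 × $36.4 = $20,202.00
Purchase cost = D·C = 88,680 × 84 = $7,449,120.00
Total = $22,209.95 + $20,202.00 + $7,449,120.00 = $7,491,531.95

$7,491,531.95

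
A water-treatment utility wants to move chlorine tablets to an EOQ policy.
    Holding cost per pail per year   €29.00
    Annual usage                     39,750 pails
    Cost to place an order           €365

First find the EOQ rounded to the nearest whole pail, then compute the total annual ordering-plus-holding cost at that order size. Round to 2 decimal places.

€29,008.75

Optimal lot size Q* = (2 × 39,750 × €365 / €29)^½ ≈ 1,000.30 → Q = 1,000 pails
Annual ordering cost = (D/Q)·S = (39,750/1,000) × 365 = €14,508.75
Annual holding cost  = (Q/2)·H = (1,000/2) × 29 = €14,500.00
Total = €14,508.75 + €14,500.00 = €29,008.75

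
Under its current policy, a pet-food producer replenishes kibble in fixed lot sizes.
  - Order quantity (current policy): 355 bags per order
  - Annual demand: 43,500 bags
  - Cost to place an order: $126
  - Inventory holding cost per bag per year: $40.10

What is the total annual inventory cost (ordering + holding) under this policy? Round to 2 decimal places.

$22,557.19

Ordering: D/Q × S = 43,500/355 × $126 = $15,439.44
Holding:  Q/2 × H = 355/2 × $40.1 = $7,117.75
Total = $15,439.44 + $7,117.75 = $22,557.19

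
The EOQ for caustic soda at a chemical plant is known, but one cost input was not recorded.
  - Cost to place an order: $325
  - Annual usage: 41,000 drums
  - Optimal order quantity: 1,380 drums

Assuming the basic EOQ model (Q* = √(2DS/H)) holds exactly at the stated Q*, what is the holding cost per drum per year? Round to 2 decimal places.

Since Q* = (2DS/H)^½, squaring gives Q*²·H = 2DS.
H = 2DS / Q² = 2 × 41,000 × 325 / 1,380² = 13.9939

$13.99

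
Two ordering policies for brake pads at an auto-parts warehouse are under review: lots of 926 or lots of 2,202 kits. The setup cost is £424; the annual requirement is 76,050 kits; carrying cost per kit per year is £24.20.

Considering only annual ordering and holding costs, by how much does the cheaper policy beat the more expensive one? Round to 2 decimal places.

£4,738.83

TC(Q) = (D/Q)S + (Q/2)H
TC(926) = (76,050/926)×424 + (926/2)×24.2 = £46,026.63
TC(2,202) = (76,050/2,202)×424 + (2,202/2)×24.2 = £41,287.80
Lots of 2,202 are cheaper by £4,738.83.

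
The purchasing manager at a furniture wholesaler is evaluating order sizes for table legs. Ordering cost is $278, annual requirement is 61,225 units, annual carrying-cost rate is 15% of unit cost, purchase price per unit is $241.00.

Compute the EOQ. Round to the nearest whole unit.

Holding cost per unit per year: H = 15% × $241 = $36.1500
Optimal lot size Q* = (2 × 61,225 × $278 / $36.15)^½ ≈ 970.39

970 units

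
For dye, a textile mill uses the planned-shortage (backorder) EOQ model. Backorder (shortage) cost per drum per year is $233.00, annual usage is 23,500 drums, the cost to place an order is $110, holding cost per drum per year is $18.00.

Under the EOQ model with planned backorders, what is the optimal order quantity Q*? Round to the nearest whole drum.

Q* = √(2DS/H) · √((H + b)/b)
   = √(2 × 23,500 × 110 / 18) · √((18 + 233) / 233)
   = 535.931 × 1.0379 ≈ 556.25

556 drums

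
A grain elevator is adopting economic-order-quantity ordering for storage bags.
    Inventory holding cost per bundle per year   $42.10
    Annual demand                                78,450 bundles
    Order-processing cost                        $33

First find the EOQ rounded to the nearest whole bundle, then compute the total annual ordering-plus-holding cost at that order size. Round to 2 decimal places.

$14,764.19

2DS/H = 2·78,450·33/42.1 = 122,985.75
EOQ = √122,985.75 ≈ 350.69 → Q = 351 bundles
Orders/yr = 78,450/351 = 223.504; ordering cost = 223.504 × $33 = $7,375.64
Average inventory = 351/2 = 175.5; holding cost = 175.5 × $42.1 = $7,388.55
Total = $7,375.64 + $7,388.55 = $14,764.19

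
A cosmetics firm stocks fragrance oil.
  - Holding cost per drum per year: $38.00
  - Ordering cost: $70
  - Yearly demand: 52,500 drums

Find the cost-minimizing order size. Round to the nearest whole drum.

440 drums

Optimal lot size Q* = (2 × 52,500 × $70 / $38)^½ ≈ 439.80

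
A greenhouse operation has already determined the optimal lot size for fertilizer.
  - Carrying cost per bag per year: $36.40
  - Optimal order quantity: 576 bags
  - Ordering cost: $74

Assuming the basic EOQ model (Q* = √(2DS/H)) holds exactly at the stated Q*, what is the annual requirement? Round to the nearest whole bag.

81,599 bags per year

Since Q* = (2DS/H)^½, squaring gives Q*²·H = 2DS.
D = Q²H / (2S) = 576² × 36.4 / (2 × 74) = 81,598.96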